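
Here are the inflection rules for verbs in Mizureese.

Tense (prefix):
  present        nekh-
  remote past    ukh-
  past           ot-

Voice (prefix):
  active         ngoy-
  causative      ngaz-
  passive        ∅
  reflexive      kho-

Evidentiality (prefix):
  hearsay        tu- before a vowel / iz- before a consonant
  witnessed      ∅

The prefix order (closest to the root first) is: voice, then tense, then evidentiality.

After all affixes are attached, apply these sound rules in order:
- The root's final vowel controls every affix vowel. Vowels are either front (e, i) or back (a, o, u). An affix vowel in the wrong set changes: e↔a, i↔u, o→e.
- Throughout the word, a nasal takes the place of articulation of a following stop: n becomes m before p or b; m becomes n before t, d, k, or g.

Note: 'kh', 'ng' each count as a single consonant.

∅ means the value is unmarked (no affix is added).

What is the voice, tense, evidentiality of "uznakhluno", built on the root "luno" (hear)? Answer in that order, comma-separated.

Segment: iz-nekh-luno.
voice: ∅ → passive.
tense: nekh- → present.
evidentiality: tu/iz- → hearsay.

passive, present, hearsay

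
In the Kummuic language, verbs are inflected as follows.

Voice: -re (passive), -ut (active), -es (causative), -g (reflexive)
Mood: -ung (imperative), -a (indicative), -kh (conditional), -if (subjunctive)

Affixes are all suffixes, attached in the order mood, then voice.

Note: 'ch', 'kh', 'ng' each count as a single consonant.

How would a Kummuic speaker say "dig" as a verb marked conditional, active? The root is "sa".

sakhut

Attach mood conditional -kh → sakh.
Attach voice active -ut → sakhut.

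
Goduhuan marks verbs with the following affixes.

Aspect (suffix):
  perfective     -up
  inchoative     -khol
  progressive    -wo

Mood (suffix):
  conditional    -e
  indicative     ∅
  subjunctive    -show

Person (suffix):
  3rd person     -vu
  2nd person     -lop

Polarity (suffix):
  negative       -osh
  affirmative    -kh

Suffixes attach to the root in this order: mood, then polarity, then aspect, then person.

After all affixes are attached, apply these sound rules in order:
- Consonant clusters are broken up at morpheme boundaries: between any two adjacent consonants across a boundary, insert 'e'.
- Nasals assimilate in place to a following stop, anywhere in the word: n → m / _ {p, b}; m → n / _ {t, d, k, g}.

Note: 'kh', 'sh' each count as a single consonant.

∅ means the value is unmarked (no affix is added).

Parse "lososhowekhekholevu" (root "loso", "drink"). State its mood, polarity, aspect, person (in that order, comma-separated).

subjunctive, affirmative, inchoative, 3rd person

Segment: loso-show-kh-khol-vu.
mood: -show → subjunctive.
polarity: -kh → affirmative.
aspect: -khol → inchoative.
person: -vu → 3rd person.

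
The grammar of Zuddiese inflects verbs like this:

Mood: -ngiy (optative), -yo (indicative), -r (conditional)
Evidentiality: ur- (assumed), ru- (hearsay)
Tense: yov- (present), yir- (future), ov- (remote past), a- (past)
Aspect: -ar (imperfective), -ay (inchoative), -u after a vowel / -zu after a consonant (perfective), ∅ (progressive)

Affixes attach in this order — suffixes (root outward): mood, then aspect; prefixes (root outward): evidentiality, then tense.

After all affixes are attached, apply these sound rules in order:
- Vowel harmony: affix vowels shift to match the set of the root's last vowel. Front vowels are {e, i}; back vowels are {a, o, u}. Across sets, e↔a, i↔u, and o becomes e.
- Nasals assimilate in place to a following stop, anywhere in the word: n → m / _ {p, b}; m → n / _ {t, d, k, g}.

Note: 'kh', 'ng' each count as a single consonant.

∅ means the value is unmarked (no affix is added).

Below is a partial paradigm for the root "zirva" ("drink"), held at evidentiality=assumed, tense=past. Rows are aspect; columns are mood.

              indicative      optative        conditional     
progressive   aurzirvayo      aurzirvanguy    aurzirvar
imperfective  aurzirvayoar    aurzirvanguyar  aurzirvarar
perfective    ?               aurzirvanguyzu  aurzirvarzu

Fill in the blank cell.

aurzirvayou

Attach mood indicative -yo → zirvayo.
Attach aspect perfective -u (after vowel 'o') → zirvayou.
Attach evidentiality assumed ur- → urzirvayou.
Attach tense past a- → aurzirvayou.
Vowel harmony: no change.
Nasal assimilation: no change.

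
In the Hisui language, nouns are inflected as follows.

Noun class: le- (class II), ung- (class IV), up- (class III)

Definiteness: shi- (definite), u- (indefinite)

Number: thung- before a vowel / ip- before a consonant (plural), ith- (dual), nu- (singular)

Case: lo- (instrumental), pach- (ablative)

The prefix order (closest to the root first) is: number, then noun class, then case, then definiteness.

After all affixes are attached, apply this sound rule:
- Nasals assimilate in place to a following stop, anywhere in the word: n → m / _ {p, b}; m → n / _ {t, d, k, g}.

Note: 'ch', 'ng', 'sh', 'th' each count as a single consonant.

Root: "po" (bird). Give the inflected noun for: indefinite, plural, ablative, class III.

upachupippo

Attach number plural ip- (before consonant 'p') → ippo.
Attach noun class class III up- → upippo.
Attach case ablative pach- → pachupippo.
Attach definiteness indefinite u- → upachupippo.
Nasal assimilation: no change.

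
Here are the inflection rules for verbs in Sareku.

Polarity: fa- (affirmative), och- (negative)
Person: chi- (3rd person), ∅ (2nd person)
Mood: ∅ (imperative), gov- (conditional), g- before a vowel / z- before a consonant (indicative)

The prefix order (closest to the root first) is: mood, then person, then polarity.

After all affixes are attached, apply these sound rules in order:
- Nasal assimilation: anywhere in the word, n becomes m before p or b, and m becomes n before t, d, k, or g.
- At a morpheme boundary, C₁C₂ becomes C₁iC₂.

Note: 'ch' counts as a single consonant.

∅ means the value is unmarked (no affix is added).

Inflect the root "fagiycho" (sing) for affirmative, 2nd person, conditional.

fagovifagiycho

Attach mood conditional gov- → govfagiycho.
person = 2nd person: zero marking, form stays govfagiycho.
Attach polarity affirmative fa- → fagovfagiycho.
Nasal assimilation: no change.
Apply epenthesis: fagovfagiycho → fagovifagiycho.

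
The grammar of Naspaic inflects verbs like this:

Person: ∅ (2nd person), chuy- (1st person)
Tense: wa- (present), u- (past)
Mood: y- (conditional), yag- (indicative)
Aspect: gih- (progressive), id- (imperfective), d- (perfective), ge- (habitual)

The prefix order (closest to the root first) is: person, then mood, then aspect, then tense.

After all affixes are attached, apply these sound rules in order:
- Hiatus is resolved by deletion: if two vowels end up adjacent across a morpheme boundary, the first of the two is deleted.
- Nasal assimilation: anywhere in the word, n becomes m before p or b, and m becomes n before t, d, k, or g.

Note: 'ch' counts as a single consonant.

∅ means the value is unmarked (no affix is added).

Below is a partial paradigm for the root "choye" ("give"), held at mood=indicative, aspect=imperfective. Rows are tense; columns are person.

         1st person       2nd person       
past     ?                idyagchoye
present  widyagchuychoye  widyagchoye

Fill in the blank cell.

idyagchuychoye

Attach person 1st person chuy- → chuychoye.
Attach mood indicative yag- → yagchuychoye.
Attach aspect imperfective id- → idyagchuychoye.
Attach tense past u- → uidyagchuychoye.
Apply vowel deletion: uidyagchuychoye → idyagchuychoye.
Nasal assimilation: no change.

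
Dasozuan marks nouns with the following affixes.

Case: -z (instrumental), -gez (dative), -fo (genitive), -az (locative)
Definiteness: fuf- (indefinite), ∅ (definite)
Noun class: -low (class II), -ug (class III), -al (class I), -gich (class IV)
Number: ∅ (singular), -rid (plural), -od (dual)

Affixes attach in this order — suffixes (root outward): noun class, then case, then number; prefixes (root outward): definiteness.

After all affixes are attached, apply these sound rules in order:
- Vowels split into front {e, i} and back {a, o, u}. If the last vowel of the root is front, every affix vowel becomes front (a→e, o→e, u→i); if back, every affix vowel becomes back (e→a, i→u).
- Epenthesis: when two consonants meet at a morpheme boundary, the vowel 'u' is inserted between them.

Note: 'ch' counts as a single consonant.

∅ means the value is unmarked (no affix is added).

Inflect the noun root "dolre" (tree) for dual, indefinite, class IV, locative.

Attach definiteness indefinite fuf- → fufdolre.
Attach noun class class IV -gich → fufdolregich.
Attach case locative -az → fufdolregichaz.
Attach number dual -od → fufdolregichazod.
Apply vowel harmony: fufdolregichazod → fifdolregichezed.
Apply epenthesis: fifdolregichezed → fifudolregichezed.

fifudolregichezed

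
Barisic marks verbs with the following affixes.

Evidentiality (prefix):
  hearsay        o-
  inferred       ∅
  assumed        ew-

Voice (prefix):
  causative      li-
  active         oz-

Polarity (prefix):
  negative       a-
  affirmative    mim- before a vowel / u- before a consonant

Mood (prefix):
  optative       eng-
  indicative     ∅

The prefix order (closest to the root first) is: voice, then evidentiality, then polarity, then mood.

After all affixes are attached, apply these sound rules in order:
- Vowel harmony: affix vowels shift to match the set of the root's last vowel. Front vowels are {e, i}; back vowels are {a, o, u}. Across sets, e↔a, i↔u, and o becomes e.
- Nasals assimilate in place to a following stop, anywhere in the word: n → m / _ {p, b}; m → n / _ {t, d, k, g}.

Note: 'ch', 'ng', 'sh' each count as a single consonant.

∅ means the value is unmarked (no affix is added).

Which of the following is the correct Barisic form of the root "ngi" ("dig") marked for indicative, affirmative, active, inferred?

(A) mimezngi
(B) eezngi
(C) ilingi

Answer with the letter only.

Attach voice active oz- → ozngi.
evidentiality = inferred: zero marking, form stays ozngi.
Attach polarity affirmative mim- (before vowel 'o') → mimozngi.
mood = indicative: zero marking, form stays mimozngi.
Apply vowel harmony: mimozngi → mimezngi.
Nasal assimilation: no change.
So the correct form is mimezngi, option (A).
(C) ilingi is wrong: it uses causative instead of active for voice.
(B) eezngi is wrong: it uses negative instead of affirmative for polarity.

A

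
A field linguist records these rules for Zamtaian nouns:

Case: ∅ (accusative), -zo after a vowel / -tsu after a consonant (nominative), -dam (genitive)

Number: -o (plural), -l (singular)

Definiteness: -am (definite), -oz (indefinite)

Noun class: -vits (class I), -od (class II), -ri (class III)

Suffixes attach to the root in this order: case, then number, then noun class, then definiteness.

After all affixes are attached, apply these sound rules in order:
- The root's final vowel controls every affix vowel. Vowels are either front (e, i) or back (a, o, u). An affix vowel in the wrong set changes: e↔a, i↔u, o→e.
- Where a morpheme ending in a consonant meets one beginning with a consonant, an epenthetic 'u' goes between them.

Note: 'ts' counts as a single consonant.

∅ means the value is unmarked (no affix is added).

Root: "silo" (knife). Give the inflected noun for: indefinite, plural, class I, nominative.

silozoovutsoz

Attach case nominative -zo (after vowel 'o') → silozo.
Attach number plural -o → silozoo.
Attach noun class class I -vits → silozoovits.
Attach definiteness indefinite -oz → silozoovitsoz.
Apply vowel harmony: silozoovitsoz → silozoovutsoz.
Epenthesis: no change.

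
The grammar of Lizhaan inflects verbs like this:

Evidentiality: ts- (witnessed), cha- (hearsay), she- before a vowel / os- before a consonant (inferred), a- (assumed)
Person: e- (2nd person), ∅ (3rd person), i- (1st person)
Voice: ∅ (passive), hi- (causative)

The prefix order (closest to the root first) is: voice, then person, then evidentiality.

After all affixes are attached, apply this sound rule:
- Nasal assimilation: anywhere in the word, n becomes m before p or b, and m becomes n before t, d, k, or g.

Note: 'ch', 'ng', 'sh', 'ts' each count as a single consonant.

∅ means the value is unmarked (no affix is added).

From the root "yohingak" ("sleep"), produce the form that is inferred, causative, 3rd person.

Attach voice causative hi- → hiyohingak.
person = 3rd person: zero marking, form stays hiyohingak.
Attach evidentiality inferred os- (before consonant 'h') → oshiyohingak.
Nasal assimilation: no change.

oshiyohingak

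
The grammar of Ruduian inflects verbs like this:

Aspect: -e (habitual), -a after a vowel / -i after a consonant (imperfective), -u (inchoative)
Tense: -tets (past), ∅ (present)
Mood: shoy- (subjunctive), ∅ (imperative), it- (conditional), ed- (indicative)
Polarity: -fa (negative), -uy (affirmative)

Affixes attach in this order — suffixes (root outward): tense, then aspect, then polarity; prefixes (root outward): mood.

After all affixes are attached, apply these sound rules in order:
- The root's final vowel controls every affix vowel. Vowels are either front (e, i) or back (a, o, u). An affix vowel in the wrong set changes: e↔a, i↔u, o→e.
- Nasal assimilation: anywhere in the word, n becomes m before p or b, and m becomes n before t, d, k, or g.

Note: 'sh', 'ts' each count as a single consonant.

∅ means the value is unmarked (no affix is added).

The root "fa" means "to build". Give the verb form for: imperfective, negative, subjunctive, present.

shoyfaafa

tense = present: zero marking, form stays fa.
Attach aspect imperfective -a (after vowel 'a') → faa.
Attach mood subjunctive shoy- → shoyfaa.
Attach polarity negative -fa → shoyfaafa.
Vowel harmony: no change.
Nasal assimilation: no change.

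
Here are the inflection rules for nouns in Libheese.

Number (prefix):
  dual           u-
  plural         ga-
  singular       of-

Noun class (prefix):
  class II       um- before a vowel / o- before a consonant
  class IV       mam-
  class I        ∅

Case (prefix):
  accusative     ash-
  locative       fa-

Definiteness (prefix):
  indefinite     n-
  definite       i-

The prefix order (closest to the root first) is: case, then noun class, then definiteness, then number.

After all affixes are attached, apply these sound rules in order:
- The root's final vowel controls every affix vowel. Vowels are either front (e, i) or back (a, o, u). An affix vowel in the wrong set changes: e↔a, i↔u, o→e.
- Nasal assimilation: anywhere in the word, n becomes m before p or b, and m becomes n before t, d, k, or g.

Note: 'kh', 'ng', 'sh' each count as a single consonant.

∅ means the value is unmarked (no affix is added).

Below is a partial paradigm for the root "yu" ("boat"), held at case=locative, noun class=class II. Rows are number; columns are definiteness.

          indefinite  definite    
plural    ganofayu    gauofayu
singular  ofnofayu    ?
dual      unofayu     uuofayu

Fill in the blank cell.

ofuofayu

Attach case locative fa- → fayu.
Attach noun class class II o- (before consonant 'f') → ofayu.
Attach definiteness definite i- → iofayu.
Attach number singular of- → ofiofayu.
Apply vowel harmony: ofiofayu → ofuofayu.
Nasal assimilation: no change.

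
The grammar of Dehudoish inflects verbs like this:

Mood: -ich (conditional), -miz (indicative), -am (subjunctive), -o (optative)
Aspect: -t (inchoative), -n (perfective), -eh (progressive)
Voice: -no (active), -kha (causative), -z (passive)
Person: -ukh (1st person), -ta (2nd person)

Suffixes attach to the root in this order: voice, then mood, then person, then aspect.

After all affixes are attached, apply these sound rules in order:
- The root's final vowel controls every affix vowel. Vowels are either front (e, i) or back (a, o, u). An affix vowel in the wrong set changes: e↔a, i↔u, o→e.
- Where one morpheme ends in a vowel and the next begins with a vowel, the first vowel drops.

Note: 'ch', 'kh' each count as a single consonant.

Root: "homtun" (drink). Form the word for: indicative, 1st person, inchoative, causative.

homtunkhamuzukht

Attach voice causative -kha → homtunkha.
Attach mood indicative -miz → homtunkhamiz.
Attach person 1st person -ukh → homtunkhamizukh.
Attach aspect inchoative -t → homtunkhamizukht.
Apply vowel harmony: homtunkhamizukht → homtunkhamuzukht.
Vowel deletion: no change.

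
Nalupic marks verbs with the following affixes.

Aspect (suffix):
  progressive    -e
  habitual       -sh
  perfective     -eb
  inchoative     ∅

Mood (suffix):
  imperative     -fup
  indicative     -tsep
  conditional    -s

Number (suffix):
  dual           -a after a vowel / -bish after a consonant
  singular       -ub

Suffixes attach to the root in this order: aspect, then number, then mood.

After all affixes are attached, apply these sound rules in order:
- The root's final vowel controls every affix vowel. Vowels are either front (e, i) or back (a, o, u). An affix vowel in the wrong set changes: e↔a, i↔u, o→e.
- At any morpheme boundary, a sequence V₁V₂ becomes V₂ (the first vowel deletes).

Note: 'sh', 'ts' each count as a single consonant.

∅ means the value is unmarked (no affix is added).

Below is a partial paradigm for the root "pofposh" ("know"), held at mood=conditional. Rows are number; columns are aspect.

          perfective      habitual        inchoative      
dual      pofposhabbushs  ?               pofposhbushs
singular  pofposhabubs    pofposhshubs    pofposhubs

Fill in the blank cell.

Attach aspect habitual -sh → pofposhsh.
Attach number dual -bish (after consonant 'sh') → pofposhshbish.
Attach mood conditional -s → pofposhshbishs.
Apply vowel harmony: pofposhshbishs → pofposhshbushs.
Vowel deletion: no change.

pofposhshbushs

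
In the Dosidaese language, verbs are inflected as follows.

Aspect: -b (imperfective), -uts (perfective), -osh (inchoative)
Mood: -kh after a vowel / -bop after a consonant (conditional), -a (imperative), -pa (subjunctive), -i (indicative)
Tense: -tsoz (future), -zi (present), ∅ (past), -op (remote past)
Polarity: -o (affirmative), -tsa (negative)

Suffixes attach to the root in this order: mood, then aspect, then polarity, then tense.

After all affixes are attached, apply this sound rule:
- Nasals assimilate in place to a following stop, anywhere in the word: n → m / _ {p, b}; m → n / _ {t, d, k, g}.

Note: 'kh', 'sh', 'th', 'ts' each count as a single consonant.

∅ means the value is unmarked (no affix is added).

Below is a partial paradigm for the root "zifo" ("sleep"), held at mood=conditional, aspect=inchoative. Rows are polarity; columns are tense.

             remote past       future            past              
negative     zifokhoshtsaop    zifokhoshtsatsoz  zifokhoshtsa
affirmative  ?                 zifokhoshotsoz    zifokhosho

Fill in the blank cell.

Attach mood conditional -kh (after vowel 'o') → zifokh.
Attach aspect inchoative -osh → zifokhosh.
Attach polarity affirmative -o → zifokhosho.
Attach tense remote past -op → zifokhoshoop.
Nasal assimilation: no change.

zifokhoshoop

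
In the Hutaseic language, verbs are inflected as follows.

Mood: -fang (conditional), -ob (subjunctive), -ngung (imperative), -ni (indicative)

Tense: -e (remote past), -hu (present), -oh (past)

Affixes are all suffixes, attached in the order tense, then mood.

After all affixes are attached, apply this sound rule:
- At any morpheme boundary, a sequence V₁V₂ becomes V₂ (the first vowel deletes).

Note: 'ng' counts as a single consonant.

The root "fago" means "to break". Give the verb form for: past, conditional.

fagohfang

Attach tense past -oh → fagooh.
Attach mood conditional -fang → fagoohfang.
Apply vowel deletion: fagoohfang → fagohfang.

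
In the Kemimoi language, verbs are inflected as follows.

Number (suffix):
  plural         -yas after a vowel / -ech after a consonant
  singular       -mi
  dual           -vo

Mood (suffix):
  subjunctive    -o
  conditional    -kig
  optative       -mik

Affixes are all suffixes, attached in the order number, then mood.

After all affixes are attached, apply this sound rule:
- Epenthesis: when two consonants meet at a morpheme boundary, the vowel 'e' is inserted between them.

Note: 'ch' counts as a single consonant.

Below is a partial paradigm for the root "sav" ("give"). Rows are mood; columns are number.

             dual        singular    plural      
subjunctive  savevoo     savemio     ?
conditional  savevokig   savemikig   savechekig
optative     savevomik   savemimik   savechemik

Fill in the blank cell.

Attach number plural -ech (after consonant 'v') → savech.
Attach mood subjunctive -o → savecho.
Epenthesis: no change.

savecho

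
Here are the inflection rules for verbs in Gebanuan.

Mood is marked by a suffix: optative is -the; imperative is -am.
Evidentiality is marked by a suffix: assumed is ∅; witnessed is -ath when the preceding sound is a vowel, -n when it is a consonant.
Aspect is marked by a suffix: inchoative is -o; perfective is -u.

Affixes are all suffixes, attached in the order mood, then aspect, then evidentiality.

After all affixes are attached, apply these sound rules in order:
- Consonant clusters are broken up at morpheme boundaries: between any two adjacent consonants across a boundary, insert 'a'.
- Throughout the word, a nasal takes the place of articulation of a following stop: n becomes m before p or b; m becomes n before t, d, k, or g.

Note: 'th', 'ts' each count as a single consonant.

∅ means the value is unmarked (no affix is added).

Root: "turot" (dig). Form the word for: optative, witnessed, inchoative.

Attach mood optative -the → turotthe.
Attach aspect inchoative -o → turottheo.
Attach evidentiality witnessed -ath (after vowel 'o') → turottheoath.
Apply epenthesis: turottheoath → turotatheoath.
Nasal assimilation: no change.

turotatheoath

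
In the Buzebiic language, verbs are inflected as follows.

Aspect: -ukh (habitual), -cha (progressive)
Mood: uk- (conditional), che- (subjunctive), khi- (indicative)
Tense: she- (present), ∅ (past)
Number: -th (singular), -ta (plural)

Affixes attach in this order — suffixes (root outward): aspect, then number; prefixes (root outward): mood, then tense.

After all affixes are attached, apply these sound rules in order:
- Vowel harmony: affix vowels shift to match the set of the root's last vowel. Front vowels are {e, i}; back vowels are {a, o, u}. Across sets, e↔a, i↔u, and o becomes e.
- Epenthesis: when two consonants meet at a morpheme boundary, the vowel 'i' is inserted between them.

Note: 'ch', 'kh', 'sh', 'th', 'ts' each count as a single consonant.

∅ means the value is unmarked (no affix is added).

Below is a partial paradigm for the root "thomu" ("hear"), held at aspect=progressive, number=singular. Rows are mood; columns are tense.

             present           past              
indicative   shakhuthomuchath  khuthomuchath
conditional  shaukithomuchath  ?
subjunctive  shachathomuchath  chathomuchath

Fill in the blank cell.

ukithomuchath

Attach mood conditional uk- → ukthomu.
tense = past: zero marking, form stays ukthomu.
Attach aspect progressive -cha → ukthomucha.
Attach number singular -th → ukthomuchath.
Vowel harmony: no change.
Apply epenthesis: ukthomuchath → ukithomuchath.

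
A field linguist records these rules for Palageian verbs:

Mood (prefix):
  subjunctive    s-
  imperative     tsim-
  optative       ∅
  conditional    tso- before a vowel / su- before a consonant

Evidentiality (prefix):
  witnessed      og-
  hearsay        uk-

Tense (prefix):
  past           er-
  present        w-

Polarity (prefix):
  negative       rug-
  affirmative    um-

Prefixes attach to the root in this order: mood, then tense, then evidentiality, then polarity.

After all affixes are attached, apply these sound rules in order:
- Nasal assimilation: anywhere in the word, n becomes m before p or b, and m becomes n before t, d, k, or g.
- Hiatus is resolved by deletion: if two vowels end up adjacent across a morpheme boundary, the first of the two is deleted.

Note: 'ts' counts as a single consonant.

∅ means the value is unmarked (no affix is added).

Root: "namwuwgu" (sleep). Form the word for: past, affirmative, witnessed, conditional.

umogersunamwuwgu

Attach mood conditional su- (before consonant 'n') → sunamwuwgu.
Attach tense past er- → ersunamwuwgu.
Attach evidentiality witnessed og- → ogersunamwuwgu.
Attach polarity affirmative um- → umogersunamwuwgu.
Nasal assimilation: no change.
Vowel deletion: no change.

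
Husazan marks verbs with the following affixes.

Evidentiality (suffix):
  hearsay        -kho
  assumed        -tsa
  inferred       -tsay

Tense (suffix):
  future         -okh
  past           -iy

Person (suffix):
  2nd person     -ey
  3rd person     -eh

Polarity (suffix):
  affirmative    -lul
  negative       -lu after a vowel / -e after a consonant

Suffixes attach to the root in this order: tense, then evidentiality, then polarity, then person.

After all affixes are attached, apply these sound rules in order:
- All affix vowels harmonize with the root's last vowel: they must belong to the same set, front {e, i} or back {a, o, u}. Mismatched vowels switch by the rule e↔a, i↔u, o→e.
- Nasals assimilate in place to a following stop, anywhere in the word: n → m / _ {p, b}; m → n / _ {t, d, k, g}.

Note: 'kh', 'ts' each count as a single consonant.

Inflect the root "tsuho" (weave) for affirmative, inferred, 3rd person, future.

Attach tense future -okh → tsuhookh.
Attach evidentiality inferred -tsay → tsuhookhtsay.
Attach polarity affirmative -lul → tsuhookhtsaylul.
Attach person 3rd person -eh → tsuhookhtsayluleh.
Apply vowel harmony: tsuhookhtsayluleh → tsuhookhtsaylulah.
Nasal assimilation: no change.

tsuhookhtsaylulah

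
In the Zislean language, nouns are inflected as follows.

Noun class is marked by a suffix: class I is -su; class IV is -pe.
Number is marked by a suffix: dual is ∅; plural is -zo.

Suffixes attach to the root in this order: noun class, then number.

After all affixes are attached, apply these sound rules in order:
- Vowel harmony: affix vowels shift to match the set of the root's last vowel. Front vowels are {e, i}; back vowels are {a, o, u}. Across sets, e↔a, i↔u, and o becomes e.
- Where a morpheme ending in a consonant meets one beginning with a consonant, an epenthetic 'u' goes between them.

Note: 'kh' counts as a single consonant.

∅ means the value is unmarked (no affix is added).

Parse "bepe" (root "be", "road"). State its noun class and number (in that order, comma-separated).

class IV, dual

Segment: be-pe.
noun class: -pe → class IV.
number: ∅ → dual.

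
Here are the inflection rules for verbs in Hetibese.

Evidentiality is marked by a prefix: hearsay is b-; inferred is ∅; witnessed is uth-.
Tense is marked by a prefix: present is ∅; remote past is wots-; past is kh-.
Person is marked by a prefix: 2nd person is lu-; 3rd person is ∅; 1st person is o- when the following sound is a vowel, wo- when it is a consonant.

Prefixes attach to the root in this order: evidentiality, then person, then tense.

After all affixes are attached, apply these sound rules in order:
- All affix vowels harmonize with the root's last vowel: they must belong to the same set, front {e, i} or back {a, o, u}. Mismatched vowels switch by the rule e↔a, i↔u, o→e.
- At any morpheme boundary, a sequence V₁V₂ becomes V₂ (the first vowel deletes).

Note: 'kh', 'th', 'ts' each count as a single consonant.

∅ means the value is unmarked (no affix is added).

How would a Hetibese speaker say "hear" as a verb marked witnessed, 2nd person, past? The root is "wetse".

Attach evidentiality witnessed uth- → uthwetse.
Attach person 2nd person lu- → luuthwetse.
Attach tense past kh- → khluuthwetse.
Apply vowel harmony: khluuthwetse → khliithwetse.
Apply vowel deletion: khliithwetse → khlithwetse.

khlithwetse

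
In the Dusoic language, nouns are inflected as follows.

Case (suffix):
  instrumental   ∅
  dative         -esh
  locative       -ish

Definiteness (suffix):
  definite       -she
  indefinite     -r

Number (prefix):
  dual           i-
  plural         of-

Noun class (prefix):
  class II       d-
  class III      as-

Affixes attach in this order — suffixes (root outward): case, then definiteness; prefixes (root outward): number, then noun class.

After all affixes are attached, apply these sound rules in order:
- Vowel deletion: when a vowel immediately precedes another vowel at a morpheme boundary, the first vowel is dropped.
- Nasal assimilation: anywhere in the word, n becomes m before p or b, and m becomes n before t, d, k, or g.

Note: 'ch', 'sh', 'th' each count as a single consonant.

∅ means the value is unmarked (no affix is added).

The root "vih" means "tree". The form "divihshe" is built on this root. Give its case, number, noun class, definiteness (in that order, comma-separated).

Segment: d-i-vih-she.
case: ∅ → instrumental.
number: i- → dual.
noun class: d- → class II.
definiteness: -she → definite.

instrumental, dual, class II, definite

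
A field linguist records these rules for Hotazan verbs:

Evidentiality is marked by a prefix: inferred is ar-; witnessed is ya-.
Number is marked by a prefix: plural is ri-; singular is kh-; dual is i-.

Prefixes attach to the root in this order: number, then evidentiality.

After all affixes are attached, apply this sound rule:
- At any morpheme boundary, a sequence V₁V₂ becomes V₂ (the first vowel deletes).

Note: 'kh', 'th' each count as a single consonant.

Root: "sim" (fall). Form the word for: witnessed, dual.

Attach number dual i- → isim.
Attach evidentiality witnessed ya- → yaisim.
Apply vowel deletion: yaisim → yisim.

yisim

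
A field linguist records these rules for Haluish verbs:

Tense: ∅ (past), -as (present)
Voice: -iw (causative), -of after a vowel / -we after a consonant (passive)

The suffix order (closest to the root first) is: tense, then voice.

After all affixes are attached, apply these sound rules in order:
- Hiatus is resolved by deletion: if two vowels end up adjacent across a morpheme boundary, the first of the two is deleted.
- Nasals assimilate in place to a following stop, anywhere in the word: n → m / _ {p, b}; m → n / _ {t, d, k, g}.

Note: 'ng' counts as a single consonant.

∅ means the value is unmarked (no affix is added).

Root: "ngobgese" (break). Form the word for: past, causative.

ngobgesiw

tense = past: zero marking, form stays ngobgese.
Attach voice causative -iw → ngobgeseiw.
Apply vowel deletion: ngobgeseiw → ngobgesiw.
Nasal assimilation: no change.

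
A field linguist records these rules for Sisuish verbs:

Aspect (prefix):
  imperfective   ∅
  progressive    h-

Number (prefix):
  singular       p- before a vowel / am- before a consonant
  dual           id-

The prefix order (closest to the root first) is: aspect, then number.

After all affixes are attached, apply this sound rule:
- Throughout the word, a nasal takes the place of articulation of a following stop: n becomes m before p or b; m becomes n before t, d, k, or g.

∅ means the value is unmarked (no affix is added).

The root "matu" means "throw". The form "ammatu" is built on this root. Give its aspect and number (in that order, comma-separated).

imperfective, singular

Segment: am-matu.
aspect: ∅ → imperfective.
number: p/am- → singular.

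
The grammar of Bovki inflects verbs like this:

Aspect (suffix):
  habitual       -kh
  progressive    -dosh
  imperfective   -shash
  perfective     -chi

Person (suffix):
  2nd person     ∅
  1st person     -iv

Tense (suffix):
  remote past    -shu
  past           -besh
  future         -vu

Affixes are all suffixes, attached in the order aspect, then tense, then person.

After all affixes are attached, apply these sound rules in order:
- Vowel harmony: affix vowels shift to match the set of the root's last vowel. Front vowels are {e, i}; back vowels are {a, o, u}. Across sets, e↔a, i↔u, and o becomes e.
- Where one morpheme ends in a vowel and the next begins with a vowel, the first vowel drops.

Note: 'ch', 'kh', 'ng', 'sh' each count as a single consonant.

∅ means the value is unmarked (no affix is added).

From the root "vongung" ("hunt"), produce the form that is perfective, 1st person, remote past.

Attach aspect perfective -chi → vongungchi.
Attach tense remote past -shu → vongungchishu.
Attach person 1st person -iv → vongungchishuiv.
Apply vowel harmony: vongungchishuiv → vongungchushuuv.
Apply vowel deletion: vongungchushuuv → vongungchushuv.

vongungchushuv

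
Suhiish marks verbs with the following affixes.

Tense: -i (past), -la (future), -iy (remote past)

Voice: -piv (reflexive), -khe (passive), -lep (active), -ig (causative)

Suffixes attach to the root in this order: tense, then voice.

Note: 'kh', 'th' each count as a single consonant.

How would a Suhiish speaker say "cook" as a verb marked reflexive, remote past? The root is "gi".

Attach tense remote past -iy → giiy.
Attach voice reflexive -piv → giiypiv.

giiypiv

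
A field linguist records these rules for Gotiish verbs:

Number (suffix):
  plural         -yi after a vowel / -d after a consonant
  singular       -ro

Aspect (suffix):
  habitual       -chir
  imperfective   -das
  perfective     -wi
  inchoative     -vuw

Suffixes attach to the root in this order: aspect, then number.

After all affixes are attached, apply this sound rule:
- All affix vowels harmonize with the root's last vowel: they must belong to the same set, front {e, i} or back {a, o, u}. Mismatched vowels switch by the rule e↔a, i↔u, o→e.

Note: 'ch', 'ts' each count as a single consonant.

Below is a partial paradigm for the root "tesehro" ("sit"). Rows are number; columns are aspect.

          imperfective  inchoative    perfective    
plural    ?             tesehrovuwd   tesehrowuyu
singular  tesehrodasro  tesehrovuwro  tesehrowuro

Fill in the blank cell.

tesehrodasd

Attach aspect imperfective -das → tesehrodas.
Attach number plural -d (after consonant 's') → tesehrodasd.
Vowel harmony: no change.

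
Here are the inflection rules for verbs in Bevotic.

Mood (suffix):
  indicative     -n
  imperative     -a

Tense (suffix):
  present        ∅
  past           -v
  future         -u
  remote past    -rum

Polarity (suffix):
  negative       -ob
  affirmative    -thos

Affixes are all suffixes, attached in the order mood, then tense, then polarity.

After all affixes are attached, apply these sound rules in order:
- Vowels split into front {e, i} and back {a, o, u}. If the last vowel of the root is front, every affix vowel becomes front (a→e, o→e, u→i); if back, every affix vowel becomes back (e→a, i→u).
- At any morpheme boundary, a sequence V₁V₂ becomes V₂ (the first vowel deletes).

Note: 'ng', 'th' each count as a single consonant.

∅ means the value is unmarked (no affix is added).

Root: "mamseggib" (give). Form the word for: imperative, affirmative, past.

Attach mood imperative -a → mamseggiba.
Attach tense past -v → mamseggibav.
Attach polarity affirmative -thos → mamseggibavthos.
Apply vowel harmony: mamseggibavthos → mamseggibevthes.
Vowel deletion: no change.

mamseggibevthes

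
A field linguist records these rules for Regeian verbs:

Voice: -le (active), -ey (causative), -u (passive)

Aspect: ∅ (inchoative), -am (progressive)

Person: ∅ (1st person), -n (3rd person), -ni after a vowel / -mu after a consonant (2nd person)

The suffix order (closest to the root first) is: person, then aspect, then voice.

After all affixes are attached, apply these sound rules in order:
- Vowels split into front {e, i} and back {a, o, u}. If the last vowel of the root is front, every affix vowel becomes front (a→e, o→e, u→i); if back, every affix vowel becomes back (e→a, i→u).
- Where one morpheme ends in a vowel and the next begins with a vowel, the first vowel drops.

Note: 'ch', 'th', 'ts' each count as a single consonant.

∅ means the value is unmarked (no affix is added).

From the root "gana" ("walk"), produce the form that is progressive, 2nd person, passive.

Attach person 2nd person -ni (after vowel 'a') → ganani.
Attach aspect progressive -am → gananiam.
Attach voice passive -u → gananiamu.
Apply vowel harmony: gananiamu → gananuamu.
Apply vowel deletion: gananuamu → gananamu.

gananamu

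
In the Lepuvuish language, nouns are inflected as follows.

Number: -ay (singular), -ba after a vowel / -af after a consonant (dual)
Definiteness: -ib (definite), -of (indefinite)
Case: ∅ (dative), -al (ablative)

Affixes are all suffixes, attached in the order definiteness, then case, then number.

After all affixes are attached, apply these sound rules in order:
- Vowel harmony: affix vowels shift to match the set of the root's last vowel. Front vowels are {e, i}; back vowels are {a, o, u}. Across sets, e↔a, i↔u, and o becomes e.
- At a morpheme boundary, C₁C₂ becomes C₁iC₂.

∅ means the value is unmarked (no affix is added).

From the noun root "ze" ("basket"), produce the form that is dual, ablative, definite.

zeibelef

Attach definiteness definite -ib → zeib.
Attach case ablative -al → zeibal.
Attach number dual -af (after consonant 'l') → zeibalaf.
Apply vowel harmony: zeibalaf → zeibelef.
Epenthesis: no change.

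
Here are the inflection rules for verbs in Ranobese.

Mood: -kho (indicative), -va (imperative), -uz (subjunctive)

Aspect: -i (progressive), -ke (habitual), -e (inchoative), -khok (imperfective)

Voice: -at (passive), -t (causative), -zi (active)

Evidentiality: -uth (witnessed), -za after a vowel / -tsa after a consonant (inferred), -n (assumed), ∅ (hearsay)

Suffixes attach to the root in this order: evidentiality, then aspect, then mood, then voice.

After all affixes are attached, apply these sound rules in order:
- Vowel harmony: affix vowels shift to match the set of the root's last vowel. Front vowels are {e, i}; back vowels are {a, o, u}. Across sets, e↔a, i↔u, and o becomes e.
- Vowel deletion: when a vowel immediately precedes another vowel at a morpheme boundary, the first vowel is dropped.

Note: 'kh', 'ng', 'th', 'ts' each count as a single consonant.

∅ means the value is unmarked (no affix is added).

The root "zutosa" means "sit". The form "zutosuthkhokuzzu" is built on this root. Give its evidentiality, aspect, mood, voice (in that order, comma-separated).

Segment: zutosa-uth-khok-uz-zi.
evidentiality: -uth → witnessed.
aspect: -khok → imperfective.
mood: -uz → subjunctive.
voice: -zi → active.

witnessed, imperfective, subjunctive, active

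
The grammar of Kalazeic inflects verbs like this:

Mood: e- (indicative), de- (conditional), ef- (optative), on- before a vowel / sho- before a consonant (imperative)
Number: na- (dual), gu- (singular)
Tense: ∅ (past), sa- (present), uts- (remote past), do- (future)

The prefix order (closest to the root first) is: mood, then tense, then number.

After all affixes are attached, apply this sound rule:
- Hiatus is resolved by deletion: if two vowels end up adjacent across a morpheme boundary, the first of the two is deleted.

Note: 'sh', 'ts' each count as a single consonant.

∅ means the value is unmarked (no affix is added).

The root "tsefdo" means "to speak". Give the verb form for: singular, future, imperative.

gudoshotsefdo

Attach mood imperative sho- (before consonant 'ts') → shotsefdo.
Attach tense future do- → doshotsefdo.
Attach number singular gu- → gudoshotsefdo.
Vowel deletion: no change.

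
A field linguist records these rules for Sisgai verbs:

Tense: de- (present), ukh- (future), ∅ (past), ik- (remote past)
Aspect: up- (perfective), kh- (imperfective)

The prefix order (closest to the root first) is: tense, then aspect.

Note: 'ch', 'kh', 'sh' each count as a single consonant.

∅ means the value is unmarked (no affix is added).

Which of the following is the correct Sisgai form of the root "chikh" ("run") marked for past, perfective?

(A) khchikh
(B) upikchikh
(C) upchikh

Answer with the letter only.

C

tense = past: zero marking, form stays chikh.
Attach aspect perfective up- → upchikh.
So the correct form is upchikh, option (C).
(B) upikchikh is wrong: it uses remote past instead of past for tense.
(A) khchikh is wrong: it uses imperfective instead of perfective for aspect.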